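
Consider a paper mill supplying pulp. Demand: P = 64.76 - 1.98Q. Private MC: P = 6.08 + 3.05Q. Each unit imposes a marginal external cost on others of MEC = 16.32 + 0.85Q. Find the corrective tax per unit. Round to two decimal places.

tax = 22.44 per unit

Social marginal cost = private MC + MEC = 22.40 + 3.90Q.
Set SMC = demand: 22.40 + 3.90Q = 64.76 - 1.98Q → Q* = 7.2041.
The Pigouvian tax equals MEC at Q*: 16.32 + 0.85×7.2041 = 22.4435.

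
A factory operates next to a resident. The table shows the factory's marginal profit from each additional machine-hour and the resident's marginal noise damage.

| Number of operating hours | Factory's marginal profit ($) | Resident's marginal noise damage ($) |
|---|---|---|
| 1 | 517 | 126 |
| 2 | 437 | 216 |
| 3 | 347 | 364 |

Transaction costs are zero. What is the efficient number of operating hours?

2

Bargaining reaches the level where marginal profit last exceeds marginal noise damage.
That holds through level 2 (437 ≥ 216) but not at 3 (347 < 364).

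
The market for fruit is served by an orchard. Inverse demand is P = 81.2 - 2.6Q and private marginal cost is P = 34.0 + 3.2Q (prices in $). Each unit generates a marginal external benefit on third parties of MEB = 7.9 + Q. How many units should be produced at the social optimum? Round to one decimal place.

Social marginal cost = private MC − MEB = 26.1 + 2.2Q.
Set SMC = demand: 26.1 + 2.2Q = 81.2 - 2.6Q → Q* = 11.4792.

Q* = 11.5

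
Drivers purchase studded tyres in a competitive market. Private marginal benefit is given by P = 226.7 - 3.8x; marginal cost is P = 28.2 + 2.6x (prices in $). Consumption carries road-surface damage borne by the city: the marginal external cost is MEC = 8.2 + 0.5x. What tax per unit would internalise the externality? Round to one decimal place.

Social marginal benefit = demand − MEC = 218.5 - 4.3x.
Set SMB = MC: 218.5 - 4.3x = 28.2 + 2.6x → x* = 27.5797.
The Pigouvian tax equals MEC at x*: 8.2 + 0.5×27.5797 = 21.9899.

tax = $22.0 per unit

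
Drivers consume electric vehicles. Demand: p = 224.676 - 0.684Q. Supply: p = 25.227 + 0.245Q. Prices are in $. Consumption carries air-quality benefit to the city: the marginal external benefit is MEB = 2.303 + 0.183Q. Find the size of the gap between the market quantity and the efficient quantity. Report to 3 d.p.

Market equilibrium (private): 25.227 + 0.245Q = 224.676 - 0.684Q → Q_m = 214.6921.
Social marginal benefit = demand + MEB = 226.979 - 0.501Q.
Set SMB = MC: 226.979 - 0.501Q = 25.227 + 0.245Q → Q* = 270.4450.
Gap = |214.6921 − 270.4450| = 55.7529.

55.753 units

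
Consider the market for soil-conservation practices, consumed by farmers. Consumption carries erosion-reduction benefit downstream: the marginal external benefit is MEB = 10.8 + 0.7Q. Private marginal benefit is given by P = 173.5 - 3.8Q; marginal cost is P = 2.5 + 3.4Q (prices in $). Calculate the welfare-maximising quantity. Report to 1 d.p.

Social marginal benefit = demand + MEB = 184.3 - 3.1Q.
Set SMB = MC: 184.3 - 3.1Q = 2.5 + 3.4Q → Q* = 27.9692.

Q* = 28.0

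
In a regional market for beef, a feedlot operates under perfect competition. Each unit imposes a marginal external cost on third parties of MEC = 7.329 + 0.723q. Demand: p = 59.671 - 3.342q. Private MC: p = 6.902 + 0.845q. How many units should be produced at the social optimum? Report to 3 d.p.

Social marginal cost = private MC + MEC = 14.231 + 1.568q.
Set SMC = demand: 14.231 + 1.568q = 59.671 - 3.342q → q* = 9.2546.

q* = 9.255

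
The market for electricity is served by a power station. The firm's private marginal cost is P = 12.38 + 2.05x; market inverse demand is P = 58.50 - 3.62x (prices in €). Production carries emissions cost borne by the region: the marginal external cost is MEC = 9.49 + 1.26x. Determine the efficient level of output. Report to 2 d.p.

x* = 5.29

Social marginal cost = private MC + MEC = 21.87 + 3.31x.
Set SMC = demand: 21.87 + 3.31x = 58.50 - 3.62x → x* = 5.2857.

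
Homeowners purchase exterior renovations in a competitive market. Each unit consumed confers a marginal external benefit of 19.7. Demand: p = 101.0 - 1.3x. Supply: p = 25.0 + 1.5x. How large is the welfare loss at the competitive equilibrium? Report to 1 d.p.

DWL = 69.3

Market equilibrium (private): 25.0 + 1.5x = 101.0 - 1.3x → x_m = 27.1429.
Social marginal benefit = demand + MEB = 120.7 - 1.3x.
Set SMB = MC: 120.7 - 1.3x = 25.0 + 1.5x → x* = 34.1786.
The loss is the area between SMB and MC from x* to x_m; with linear curves that's a triangle of height MEB(x_m).
DWL = ½ × 7.0357 × 19.7000 = 69.3016.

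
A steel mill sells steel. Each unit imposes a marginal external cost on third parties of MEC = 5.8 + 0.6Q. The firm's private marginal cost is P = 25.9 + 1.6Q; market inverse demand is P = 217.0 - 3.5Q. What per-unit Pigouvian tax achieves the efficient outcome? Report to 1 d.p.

tax = 25.3 per unit

Social marginal cost = private MC + MEC = 31.7 + 2.2Q.
Set SMC = demand: 31.7 + 2.2Q = 217.0 - 3.5Q → Q* = 32.5088.
The Pigouvian tax equals MEC at Q*: 5.8 + 0.6×32.5088 = 25.3053.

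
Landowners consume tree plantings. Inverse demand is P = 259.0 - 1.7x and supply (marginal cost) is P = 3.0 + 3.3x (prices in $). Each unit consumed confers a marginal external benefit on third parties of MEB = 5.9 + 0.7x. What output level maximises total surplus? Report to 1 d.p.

x* = 60.9

Social marginal benefit = demand + MEB = 264.9 - x.
Set SMB = MC: 264.9 - x = 3.0 + 3.3x → x* = 60.9070.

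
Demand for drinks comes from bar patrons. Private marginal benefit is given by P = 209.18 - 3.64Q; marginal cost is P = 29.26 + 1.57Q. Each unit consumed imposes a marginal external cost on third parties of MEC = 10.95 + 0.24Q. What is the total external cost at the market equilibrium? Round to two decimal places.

521.25

Market equilibrium (private): 29.26 + 1.57Q = 209.18 - 3.64Q → Q_m = 34.5336.
Total external cost = ∫₀^{Q_m} (10.95 + 0.24Q) dQ = 10.95×34.5336 + ½×0.24×34.5336² = 521.2513.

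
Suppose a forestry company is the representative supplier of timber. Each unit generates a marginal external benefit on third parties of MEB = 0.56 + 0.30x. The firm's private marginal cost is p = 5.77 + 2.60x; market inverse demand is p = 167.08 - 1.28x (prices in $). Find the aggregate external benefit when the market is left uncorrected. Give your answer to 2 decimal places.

$282.55

Market equilibrium (private): 5.77 + 2.60x = 167.08 - 1.28x → x_m = 41.5747.
Total external benefit = ∫₀^{x_m} (0.56 + 0.30x) dx = 0.56×41.5747 + ½×0.30×41.5747² = 282.5502.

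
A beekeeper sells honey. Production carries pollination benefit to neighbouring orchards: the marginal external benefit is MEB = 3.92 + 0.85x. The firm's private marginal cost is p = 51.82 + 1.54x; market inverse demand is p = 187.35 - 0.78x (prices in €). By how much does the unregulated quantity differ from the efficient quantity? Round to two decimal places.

Market equilibrium (private): 51.82 + 1.54x = 187.35 - 0.78x → x_m = 58.4181.
Social marginal cost = private MC − MEB = 47.90 + 0.69x.
Set SMC = demand: 47.90 + 0.69x = 187.35 - 0.78x → x* = 94.8639.
Gap = |58.4181 − 94.8639| = 36.4458.

36.45 units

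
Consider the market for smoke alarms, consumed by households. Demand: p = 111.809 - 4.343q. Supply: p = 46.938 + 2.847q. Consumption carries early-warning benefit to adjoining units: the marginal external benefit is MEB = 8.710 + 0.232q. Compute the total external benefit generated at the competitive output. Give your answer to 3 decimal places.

88.028

Market equilibrium (private): 46.938 + 2.847q = 111.809 - 4.343q → q_m = 9.0224.
Total external benefit = ∫₀^{q_m} (8.710 + 0.232q) dq = 8.710×9.0224 + ½×0.232×9.0224² = 88.0279.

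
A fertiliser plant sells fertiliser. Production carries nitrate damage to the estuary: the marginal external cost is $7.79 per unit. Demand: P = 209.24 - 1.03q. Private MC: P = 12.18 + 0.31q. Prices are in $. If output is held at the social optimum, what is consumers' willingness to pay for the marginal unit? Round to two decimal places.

P = $63.76

Social marginal cost = private MC + MEC = 19.97 + 0.31q.
Set SMC = demand: 19.97 + 0.31q = 209.24 - 1.03q → q* = 141.2463.
Consumer price on the demand curve at q*: 209.24 − 1.03×141.2463 = 63.7563.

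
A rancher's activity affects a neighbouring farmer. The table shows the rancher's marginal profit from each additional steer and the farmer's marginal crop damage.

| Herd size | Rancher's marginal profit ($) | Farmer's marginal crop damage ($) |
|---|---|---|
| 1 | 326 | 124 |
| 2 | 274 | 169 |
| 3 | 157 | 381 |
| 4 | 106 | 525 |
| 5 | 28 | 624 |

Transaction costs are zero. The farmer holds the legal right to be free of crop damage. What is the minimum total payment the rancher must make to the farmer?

$293

Efficient level: marginal profit ≥ marginal crop damage through level 2, so k* = 2.
With the farmer holding the right, the rancher must at least compensate total damage at k*: 124 + 169 = 293.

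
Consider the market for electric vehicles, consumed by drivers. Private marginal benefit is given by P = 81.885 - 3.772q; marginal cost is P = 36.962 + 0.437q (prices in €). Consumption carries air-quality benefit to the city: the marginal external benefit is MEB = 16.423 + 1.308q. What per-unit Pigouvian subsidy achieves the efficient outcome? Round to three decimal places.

subsidy = €44.083 per unit

Social marginal benefit = demand + MEB = 98.308 - 2.464q.
Set SMB = MC: 98.308 - 2.464q = 36.962 + 0.437q → q* = 21.1465.
The Pigouvian subsidy equals MEB at q*: 16.423 + 1.308×21.1465 = 44.0826.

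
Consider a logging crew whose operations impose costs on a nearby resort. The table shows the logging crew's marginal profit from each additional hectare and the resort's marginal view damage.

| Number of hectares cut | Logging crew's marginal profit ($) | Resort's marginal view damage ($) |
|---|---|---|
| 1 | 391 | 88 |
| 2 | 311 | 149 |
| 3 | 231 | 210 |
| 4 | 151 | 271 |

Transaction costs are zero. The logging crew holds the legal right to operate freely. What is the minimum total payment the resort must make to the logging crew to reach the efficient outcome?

Left alone the logging crew would choose level 4 (marginal profit stays positive).
Efficient level: k* = 3 (marginal profit ≥ marginal view damage through 3).
The resort must at least cover the logging crew's forgone profit from cutting 4→3: 151 = 151.

$151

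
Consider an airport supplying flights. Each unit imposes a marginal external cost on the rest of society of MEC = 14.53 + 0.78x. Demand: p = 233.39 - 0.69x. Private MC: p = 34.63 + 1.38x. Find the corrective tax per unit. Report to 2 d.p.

tax = 64.95 per unit

Social marginal cost = private MC + MEC = 49.16 + 2.16x.
Set SMC = demand: 49.16 + 2.16x = 233.39 - 0.69x → x* = 64.6421.
The Pigouvian tax equals MEC at x*: 14.53 + 0.78×64.6421 = 64.9508.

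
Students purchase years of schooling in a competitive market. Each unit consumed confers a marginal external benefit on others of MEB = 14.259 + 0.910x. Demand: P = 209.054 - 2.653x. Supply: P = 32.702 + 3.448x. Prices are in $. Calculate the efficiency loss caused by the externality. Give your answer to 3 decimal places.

DWL = $158.481

Market equilibrium (private): 32.702 + 3.448x = 209.054 - 2.653x → x_m = 28.9054.
Social marginal benefit = demand + MEB = 223.313 - 1.743x.
Set SMB = MC: 223.313 - 1.743x = 32.702 + 3.448x → x* = 36.7195.
Between x* and x_m the wedge SMB − MC runs linearly from 0 to MEB(x_m), so the loss is a triangle.
DWL = ½ × 7.8141 × 40.5629 = 158.4813.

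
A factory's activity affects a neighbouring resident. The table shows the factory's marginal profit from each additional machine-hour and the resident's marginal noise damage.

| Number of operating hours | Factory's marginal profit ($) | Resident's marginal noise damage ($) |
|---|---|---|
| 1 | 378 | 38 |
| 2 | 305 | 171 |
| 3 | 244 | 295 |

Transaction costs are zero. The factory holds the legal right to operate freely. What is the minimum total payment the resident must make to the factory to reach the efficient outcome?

$244

Left alone the factory would choose level 3 (marginal profit stays positive).
Efficient level: k* = 2 (marginal profit ≥ marginal noise damage through 2).
The resident must at least cover the factory's forgone profit from cutting 3→2: 244 = 244.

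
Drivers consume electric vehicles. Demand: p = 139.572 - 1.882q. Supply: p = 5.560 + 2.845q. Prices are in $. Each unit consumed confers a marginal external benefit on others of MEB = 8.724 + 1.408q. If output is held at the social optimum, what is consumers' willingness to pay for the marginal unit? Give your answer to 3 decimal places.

Social marginal benefit = demand + MEB = 148.296 - 0.474q.
Set SMB = MC: 148.296 - 0.474q = 5.560 + 2.845q → q* = 43.0057.
Consumer price on the demand curve at q*: 139.572 − 1.882×43.0057 = 58.6353.

P = $58.635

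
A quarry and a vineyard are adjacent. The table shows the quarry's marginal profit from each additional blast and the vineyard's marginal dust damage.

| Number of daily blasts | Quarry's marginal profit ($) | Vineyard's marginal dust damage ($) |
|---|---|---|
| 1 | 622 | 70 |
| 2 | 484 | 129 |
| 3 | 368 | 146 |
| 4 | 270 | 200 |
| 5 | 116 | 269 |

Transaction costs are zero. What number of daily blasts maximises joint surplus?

4

Bargaining reaches the level where marginal profit last exceeds marginal dust damage.
That holds through level 4 (270 ≥ 200) but not at 5 (116 < 269).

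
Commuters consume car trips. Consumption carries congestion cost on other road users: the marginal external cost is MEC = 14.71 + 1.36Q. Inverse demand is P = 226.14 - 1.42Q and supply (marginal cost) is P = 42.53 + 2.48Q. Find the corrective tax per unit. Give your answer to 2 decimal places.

tax = 58.38 per unit

Social marginal benefit = demand − MEC = 211.43 - 2.78Q.
Set SMB = MC: 211.43 - 2.78Q = 42.53 + 2.48Q → Q* = 32.1103.
The Pigouvian tax equals MEC at Q*: 14.71 + 1.36×32.1103 = 58.3800.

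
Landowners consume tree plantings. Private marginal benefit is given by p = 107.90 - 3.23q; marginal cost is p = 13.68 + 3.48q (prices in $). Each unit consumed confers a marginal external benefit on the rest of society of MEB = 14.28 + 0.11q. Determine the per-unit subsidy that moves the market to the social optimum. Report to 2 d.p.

subsidy = $16.09 per unit

Social marginal benefit = demand + MEB = 122.18 - 3.12q.
Set SMB = MC: 122.18 - 3.12q = 13.68 + 3.48q → q* = 16.4394.
The Pigouvian subsidy equals MEB at q*: 14.28 + 0.11×16.4394 = 16.0883.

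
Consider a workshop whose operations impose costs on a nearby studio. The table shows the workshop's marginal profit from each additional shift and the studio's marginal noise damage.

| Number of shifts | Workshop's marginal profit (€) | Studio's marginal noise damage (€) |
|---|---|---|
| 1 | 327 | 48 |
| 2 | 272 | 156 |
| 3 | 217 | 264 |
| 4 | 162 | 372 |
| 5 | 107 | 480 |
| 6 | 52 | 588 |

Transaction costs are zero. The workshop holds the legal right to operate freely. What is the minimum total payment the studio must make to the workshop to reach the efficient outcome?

Left alone the workshop would choose level 6 (marginal profit stays positive).
Efficient level: k* = 2 (marginal profit ≥ marginal noise damage through 2).
The studio must at least cover the workshop's forgone profit from cutting 6→2: 217 + 162 + 107 + 52 = 538.

€538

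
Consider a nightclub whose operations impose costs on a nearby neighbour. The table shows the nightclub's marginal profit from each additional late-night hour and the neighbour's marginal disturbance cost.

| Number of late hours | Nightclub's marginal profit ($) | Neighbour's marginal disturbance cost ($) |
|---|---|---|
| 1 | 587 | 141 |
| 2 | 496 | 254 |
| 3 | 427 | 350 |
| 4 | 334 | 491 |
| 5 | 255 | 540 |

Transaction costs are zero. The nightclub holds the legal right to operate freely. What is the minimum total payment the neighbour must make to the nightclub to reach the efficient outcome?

Left alone the nightclub would choose level 5 (marginal profit stays positive).
Efficient level: k* = 3 (marginal profit ≥ marginal disturbance cost through 3).
The neighbour must at least cover the nightclub's forgone profit from cutting 5→3: 334 + 255 = 589.

$589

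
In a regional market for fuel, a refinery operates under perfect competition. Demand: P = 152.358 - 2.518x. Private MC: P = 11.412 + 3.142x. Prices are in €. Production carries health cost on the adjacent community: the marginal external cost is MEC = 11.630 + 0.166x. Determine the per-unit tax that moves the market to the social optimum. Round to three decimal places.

Social marginal cost = private MC + MEC = 23.042 + 3.308x.
Set SMC = demand: 23.042 + 3.308x = 152.358 - 2.518x → x* = 22.1964.
The Pigouvian tax equals MEC at x*: 11.630 + 0.166×22.1964 = 15.3146.

tax = €15.315 per unit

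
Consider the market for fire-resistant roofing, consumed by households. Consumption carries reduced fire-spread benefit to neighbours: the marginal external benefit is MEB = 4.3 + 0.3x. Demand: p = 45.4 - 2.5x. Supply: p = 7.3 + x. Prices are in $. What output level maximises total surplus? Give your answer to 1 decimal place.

Social marginal benefit = demand + MEB = 49.7 - 2.2x.
Set SMB = MC: 49.7 - 2.2x = 7.3 + x → x* = 13.2500.

x* = 13.3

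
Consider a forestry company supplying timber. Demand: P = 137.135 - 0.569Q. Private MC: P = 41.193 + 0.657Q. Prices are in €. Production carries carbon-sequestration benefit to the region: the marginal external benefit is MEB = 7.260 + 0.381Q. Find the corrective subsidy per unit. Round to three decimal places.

Social marginal cost = private MC − MEB = 33.933 + 0.276Q.
Set SMC = demand: 33.933 + 0.276Q = 137.135 - 0.569Q → Q* = 122.1325.
The Pigouvian subsidy equals MEB at Q*: 7.260 + 0.381×122.1325 = 53.7925.

subsidy = €53.792 per unit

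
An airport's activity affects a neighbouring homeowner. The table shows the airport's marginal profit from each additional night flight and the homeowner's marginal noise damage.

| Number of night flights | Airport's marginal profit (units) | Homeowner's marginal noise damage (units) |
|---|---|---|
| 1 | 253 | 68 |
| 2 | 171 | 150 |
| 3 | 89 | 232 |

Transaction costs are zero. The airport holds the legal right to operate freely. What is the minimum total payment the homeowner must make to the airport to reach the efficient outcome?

Left alone the airport would choose level 3 (marginal profit stays positive).
Efficient level: k* = 2 (marginal profit ≥ marginal noise damage through 2).
The homeowner must at least cover the airport's forgone profit from cutting 3→2: 89 = 89.

89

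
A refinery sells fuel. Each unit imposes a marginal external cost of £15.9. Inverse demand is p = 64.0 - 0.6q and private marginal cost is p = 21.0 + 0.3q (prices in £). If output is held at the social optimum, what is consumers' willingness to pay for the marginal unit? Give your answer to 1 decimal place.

Social marginal cost = private MC + MEC = 36.9 + 0.3q.
Set SMC = demand: 36.9 + 0.3q = 64.0 - 0.6q → q* = 30.1111.
Consumer price on the demand curve at q*: 64.0 − 0.6×30.1111 = 45.9333.

P = £45.9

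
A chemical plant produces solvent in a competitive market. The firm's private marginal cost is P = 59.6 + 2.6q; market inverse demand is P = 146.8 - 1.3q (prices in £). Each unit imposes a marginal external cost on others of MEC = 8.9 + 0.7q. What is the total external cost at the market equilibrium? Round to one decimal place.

Market equilibrium (private): 59.6 + 2.6q = 146.8 - 1.3q → q_m = 22.3590.
Total external cost = ∫₀^{q_m} (8.9 + 0.7q) dq = 8.9×22.3590 + ½×0.7×22.3590² = 373.9688.

£374.0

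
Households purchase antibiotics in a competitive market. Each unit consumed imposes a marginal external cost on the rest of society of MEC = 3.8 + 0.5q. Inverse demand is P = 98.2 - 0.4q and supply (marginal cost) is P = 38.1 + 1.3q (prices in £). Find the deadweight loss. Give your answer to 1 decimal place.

DWL = £104.8

Market equilibrium (private): 38.1 + 1.3q = 98.2 - 0.4q → q_m = 35.3529.
Social marginal benefit = demand − MEC = 94.4 - 0.9q.
Set SMB = MC: 94.4 - 0.9q = 38.1 + 1.3q → q* = 25.5909.
Between q* and q_m the wedge MC − SMB runs linearly from 0 to MEC(q_m), so the loss is a triangle.
DWL = ½ × 9.7620 × 21.4765 = 104.8268.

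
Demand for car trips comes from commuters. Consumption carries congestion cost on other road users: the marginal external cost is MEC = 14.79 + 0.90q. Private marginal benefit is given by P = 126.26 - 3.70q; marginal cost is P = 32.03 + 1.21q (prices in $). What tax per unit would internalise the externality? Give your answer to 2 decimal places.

Social marginal benefit = demand − MEC = 111.47 - 4.60q.
Set SMB = MC: 111.47 - 4.60q = 32.03 + 1.21q → q* = 13.6730.
The Pigouvian tax equals MEC at q*: 14.79 + 0.90×13.6730 = 27.0957.

tax = $27.10 per unit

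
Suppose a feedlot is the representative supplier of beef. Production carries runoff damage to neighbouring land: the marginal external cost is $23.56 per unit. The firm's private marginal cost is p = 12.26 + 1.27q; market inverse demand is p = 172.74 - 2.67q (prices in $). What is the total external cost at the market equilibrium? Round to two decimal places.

Market equilibrium (private): 12.26 + 1.27q = 172.74 - 2.67q → q_m = 40.7310.
Total external cost = MEC × q_m = 23.56 × 40.7310 = 959.6224.

$959.62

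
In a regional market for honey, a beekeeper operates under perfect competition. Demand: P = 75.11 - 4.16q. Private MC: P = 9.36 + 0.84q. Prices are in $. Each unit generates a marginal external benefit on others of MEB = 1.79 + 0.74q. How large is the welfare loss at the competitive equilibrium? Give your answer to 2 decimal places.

DWL = $15.58

Market equilibrium (private): 9.36 + 0.84q = 75.11 - 4.16q → q_m = 13.1500.
Social marginal cost = private MC − MEB = 7.57 + 0.10q.
Set SMC = demand: 7.57 + 0.10q = 75.11 - 4.16q → q* = 15.8545.
The welfare-loss triangle has base |q_m − q*| and height MEB(q_m) (the vertical gap between SMC and demand is zero at q* and MEB at q_m).
DWL = ½ × 2.7045 × 11.5210 = 15.5793.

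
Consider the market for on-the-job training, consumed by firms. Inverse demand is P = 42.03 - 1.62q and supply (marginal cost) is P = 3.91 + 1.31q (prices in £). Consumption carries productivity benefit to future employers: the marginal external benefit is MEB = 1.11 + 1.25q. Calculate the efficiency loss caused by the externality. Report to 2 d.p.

Market equilibrium (private): 3.91 + 1.31q = 42.03 - 1.62q → q_m = 13.0102.
Social marginal benefit = demand + MEB = 43.14 - 0.37q.
Set SMB = MC: 43.14 - 0.37q = 3.91 + 1.31q → q* = 23.3512.
The loss is the area between SMB and MC from q* to q_m; with linear curves that's a triangle of height MEB(q_m).
DWL = ½ × 10.3410 × 17.3728 = 89.8261.

DWL = £89.83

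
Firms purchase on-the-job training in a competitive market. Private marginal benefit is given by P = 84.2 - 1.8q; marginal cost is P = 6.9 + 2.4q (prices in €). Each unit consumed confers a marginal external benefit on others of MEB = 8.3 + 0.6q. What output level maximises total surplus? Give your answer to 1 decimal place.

Social marginal benefit = demand + MEB = 92.5 - 1.2q.
Set SMB = MC: 92.5 - 1.2q = 6.9 + 2.4q → q* = 23.7778.

q* = 23.8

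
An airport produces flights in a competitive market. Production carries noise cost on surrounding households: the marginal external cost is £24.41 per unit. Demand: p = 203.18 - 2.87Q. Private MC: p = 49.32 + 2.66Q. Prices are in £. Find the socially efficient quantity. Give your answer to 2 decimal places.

Q* = 23.41

Social marginal cost = private MC + MEC = 73.73 + 2.66Q.
Set SMC = demand: 73.73 + 2.66Q = 203.18 - 2.87Q → Q* = 23.4087.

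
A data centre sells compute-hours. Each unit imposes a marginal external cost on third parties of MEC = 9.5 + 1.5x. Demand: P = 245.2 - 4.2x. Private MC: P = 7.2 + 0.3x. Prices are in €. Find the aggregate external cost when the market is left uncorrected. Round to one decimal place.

€2600.4

Market equilibrium (private): 7.2 + 0.3x = 245.2 - 4.2x → x_m = 52.8889.
Total external cost = ∫₀^{x_m} (9.5 + 1.5x) dx = 9.5×52.8889 + ½×1.5×52.8889² = 2600.3714.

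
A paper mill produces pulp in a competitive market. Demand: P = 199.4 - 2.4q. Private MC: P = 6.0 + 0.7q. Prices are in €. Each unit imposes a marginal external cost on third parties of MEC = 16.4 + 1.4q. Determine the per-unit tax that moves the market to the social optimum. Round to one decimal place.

tax = €71.5 per unit

Social marginal cost = private MC + MEC = 22.4 + 2.1q.
Set SMC = demand: 22.4 + 2.1q = 199.4 - 2.4q → q* = 39.3333.
The Pigouvian tax equals MEC at q*: 16.4 + 1.4×39.3333 = 71.4666.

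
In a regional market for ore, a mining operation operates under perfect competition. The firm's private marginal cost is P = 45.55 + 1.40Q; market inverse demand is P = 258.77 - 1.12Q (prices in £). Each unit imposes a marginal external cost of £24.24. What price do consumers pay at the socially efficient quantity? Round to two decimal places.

P = £174.78

Social marginal cost = private MC + MEC = 69.79 + 1.40Q.
Set SMC = demand: 69.79 + 1.40Q = 258.77 - 1.12Q → Q* = 74.9921.
Consumer price on the demand curve at Q*: 258.77 − 1.12×74.9921 = 174.7788.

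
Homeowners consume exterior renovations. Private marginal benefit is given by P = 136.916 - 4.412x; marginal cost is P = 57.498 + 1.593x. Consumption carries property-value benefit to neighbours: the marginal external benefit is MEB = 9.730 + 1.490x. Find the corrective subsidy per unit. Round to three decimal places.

subsidy = 39.150 per unit

Social marginal benefit = demand + MEB = 146.646 - 2.922x.
Set SMB = MC: 146.646 - 2.922x = 57.498 + 1.593x → x* = 19.7449.
The Pigouvian subsidy equals MEB at x*: 9.730 + 1.490×19.7449 = 39.1499.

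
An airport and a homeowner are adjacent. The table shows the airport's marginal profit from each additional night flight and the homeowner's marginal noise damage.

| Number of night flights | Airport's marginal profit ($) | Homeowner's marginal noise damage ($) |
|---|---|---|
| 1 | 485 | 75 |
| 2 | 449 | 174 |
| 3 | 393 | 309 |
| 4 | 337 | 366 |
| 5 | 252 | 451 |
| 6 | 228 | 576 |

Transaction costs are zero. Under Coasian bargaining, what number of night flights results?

3

Bargaining reaches the level where marginal profit last exceeds marginal noise damage.
That holds through level 3 (393 ≥ 309) but not at 4 (337 < 366).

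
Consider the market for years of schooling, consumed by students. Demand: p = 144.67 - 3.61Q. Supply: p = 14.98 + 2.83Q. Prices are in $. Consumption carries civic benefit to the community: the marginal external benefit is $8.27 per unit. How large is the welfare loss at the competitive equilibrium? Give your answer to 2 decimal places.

Market equilibrium (private): 14.98 + 2.83Q = 144.67 - 3.61Q → Q_m = 20.1382.
Social marginal benefit = demand + MEB = 152.94 - 3.61Q.
Set SMB = MC: 152.94 - 3.61Q = 14.98 + 2.83Q → Q* = 21.4224.
The loss is the area between SMB and MC from Q* to Q_m; with linear curves that's a triangle of height MEB(Q_m).
DWL = ½ × 1.2842 × 8.2700 = 5.3102.

DWL = $5.31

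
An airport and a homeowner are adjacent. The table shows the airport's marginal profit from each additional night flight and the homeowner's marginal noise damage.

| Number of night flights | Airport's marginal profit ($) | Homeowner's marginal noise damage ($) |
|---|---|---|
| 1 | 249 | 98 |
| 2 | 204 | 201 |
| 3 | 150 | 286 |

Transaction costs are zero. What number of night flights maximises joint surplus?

Bargaining reaches the level where marginal profit last exceeds marginal noise damage.
That holds through level 2 (204 ≥ 201) but not at 3 (150 < 286).

2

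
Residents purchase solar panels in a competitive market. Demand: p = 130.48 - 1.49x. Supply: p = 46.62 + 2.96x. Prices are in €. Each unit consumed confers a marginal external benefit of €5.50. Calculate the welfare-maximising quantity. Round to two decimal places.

x* = 20.08

Social marginal benefit = demand + MEB = 135.98 - 1.49x.
Set SMB = MC: 135.98 - 1.49x = 46.62 + 2.96x → x* = 20.0809.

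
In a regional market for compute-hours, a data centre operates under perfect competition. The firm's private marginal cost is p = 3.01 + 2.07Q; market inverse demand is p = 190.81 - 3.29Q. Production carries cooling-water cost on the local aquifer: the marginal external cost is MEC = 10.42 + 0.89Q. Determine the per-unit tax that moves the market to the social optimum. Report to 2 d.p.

Social marginal cost = private MC + MEC = 13.43 + 2.96Q.
Set SMC = demand: 13.43 + 2.96Q = 190.81 - 3.29Q → Q* = 28.3808.
The Pigouvian tax equals MEC at Q*: 10.42 + 0.89×28.3808 = 35.6789.

tax = 35.68 per unit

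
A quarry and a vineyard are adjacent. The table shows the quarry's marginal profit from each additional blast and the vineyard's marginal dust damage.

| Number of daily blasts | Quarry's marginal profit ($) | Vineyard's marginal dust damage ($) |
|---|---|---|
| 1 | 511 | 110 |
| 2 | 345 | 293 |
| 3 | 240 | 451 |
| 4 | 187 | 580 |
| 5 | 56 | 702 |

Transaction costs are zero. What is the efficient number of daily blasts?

Bargaining reaches the level where marginal profit last exceeds marginal dust damage.
That holds through level 2 (345 ≥ 293) but not at 3 (240 < 451).

2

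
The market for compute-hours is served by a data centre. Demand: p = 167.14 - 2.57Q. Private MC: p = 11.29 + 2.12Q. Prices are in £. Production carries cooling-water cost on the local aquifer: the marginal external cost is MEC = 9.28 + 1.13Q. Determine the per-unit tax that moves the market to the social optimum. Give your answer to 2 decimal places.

Social marginal cost = private MC + MEC = 20.57 + 3.25Q.
Set SMC = demand: 20.57 + 3.25Q = 167.14 - 2.57Q → Q* = 25.1838.
The Pigouvian tax equals MEC at Q*: 9.28 + 1.13×25.1838 = 37.7377.

tax = £37.74 per unit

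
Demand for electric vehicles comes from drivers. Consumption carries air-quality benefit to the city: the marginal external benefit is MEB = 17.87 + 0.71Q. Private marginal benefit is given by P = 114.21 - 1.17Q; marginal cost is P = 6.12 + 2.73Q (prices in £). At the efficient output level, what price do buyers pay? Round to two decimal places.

Social marginal benefit = demand + MEB = 132.08 - 0.46Q.
Set SMB = MC: 132.08 - 0.46Q = 6.12 + 2.73Q → Q* = 39.4859.
Consumer price on the demand curve at Q*: 114.21 − 1.17×39.4859 = 68.0115.

P = £68.01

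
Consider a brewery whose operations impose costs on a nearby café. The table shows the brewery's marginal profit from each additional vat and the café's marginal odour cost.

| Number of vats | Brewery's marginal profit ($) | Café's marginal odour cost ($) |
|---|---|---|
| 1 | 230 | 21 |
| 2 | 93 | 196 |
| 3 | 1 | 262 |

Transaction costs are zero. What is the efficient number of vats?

Bargaining reaches the level where marginal profit last exceeds marginal odour cost.
That holds through level 1 (230 ≥ 21) but not at 2 (93 < 196).

1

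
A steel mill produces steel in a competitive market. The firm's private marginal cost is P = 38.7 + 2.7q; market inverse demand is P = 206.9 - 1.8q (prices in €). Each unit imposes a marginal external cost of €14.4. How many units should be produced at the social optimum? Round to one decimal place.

Social marginal cost = private MC + MEC = 53.1 + 2.7q.
Set SMC = demand: 53.1 + 2.7q = 206.9 - 1.8q → q* = 34.1778.

q* = 34.2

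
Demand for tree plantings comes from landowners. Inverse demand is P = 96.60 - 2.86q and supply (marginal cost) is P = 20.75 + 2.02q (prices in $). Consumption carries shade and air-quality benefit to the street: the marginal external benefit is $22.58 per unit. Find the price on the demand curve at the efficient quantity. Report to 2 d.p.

Social marginal benefit = demand + MEB = 119.18 - 2.86q.
Set SMB = MC: 119.18 - 2.86q = 20.75 + 2.02q → q* = 20.1701.
Consumer price on the demand curve at q*: 96.60 − 2.86×20.1701 = 38.9135.

P = $38.91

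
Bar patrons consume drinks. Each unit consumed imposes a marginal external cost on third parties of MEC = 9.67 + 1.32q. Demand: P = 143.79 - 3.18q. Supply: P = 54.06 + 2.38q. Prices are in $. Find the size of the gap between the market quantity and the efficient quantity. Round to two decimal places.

Market equilibrium (private): 54.06 + 2.38q = 143.79 - 3.18q → q_m = 16.1385.
Social marginal benefit = demand − MEC = 134.12 - 4.50q.
Set SMB = MC: 134.12 - 4.50q = 54.06 + 2.38q → q* = 11.6366.
Gap = |16.1385 − 11.6366| = 4.5019.

4.50 units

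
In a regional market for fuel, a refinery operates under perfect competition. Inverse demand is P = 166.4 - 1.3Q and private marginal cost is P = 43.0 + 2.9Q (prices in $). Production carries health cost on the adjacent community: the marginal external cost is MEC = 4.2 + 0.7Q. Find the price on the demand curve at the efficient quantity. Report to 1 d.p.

P = $134.8

Social marginal cost = private MC + MEC = 47.2 + 3.6Q.
Set SMC = demand: 47.2 + 3.6Q = 166.4 - 1.3Q → Q* = 24.3265.
Consumer price on the demand curve at Q*: 166.4 − 1.3×24.3265 = 134.7756.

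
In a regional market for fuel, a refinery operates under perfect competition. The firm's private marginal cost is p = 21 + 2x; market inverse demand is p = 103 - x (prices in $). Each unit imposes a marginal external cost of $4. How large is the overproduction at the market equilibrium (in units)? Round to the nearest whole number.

1 units

Market equilibrium (private): 21 + 2x = 103 - x → x_m = 27.3333.
Social marginal cost = private MC + MEC = 25 + 2x.
Set SMC = demand: 25 + 2x = 103 - x → x* = 26.0000.
Gap = |27.3333 − 26.0000| = 1.3333.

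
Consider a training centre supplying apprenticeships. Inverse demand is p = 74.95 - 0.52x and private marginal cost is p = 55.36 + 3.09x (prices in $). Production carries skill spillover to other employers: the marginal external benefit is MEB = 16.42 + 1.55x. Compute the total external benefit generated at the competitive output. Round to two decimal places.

Market equilibrium (private): 55.36 + 3.09x = 74.95 - 0.52x → x_m = 5.4266.
Total external benefit = ∫₀^{x_m} (16.42 + 1.55x) dx = 16.42×5.4266 + ½×1.55×5.4266² = 111.9270.

$111.93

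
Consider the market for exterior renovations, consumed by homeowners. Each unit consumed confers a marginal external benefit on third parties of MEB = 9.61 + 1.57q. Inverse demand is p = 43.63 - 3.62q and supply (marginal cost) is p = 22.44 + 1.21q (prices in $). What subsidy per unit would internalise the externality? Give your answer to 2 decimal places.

subsidy = $24.44 per unit

Social marginal benefit = demand + MEB = 53.24 - 2.05q.
Set SMB = MC: 53.24 - 2.05q = 22.44 + 1.21q → q* = 9.4479.
The Pigouvian subsidy equals MEB at q*: 9.61 + 1.57×9.4479 = 24.4432.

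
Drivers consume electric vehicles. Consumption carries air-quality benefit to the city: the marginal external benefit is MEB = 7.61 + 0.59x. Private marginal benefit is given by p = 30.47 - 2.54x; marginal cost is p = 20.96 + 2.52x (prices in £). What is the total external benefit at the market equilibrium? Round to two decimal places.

Market equilibrium (private): 20.96 + 2.52x = 30.47 - 2.54x → x_m = 1.8794.
Total external benefit = ∫₀^{x_m} (7.61 + 0.59x) dx = 7.61×1.8794 + ½×0.59×1.8794² = 15.3442.

£15.34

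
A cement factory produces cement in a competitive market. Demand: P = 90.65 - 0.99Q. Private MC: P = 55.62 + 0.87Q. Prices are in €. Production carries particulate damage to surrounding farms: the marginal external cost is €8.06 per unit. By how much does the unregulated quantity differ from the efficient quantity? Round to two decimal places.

Market equilibrium (private): 55.62 + 0.87Q = 90.65 - 0.99Q → Q_m = 18.8333.
Social marginal cost = private MC + MEC = 63.68 + 0.87Q.
Set SMC = demand: 63.68 + 0.87Q = 90.65 - 0.99Q → Q* = 14.5000.
Gap = |18.8333 − 14.5000| = 4.3333.

4.33 units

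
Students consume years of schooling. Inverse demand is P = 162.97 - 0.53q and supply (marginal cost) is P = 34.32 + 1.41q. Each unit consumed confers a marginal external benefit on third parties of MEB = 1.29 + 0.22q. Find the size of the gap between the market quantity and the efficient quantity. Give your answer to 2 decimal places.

Market equilibrium (private): 34.32 + 1.41q = 162.97 - 0.53q → q_m = 66.3144.
Social marginal benefit = demand + MEB = 164.26 - 0.31q.
Set SMB = MC: 164.26 - 0.31q = 34.32 + 1.41q → q* = 75.5465.
Gap = |66.3144 − 75.5465| = 9.2321.

9.23 units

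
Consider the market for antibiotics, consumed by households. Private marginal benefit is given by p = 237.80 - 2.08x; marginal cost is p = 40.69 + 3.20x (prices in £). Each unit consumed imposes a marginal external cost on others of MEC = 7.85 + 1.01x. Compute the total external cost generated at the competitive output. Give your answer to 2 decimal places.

Market equilibrium (private): 40.69 + 3.20x = 237.80 - 2.08x → x_m = 37.3314.
Total external cost = ∫₀^{x_m} (7.85 + 1.01x) dx = 7.85×37.3314 + ½×1.01×37.3314² = 996.8364.

£996.84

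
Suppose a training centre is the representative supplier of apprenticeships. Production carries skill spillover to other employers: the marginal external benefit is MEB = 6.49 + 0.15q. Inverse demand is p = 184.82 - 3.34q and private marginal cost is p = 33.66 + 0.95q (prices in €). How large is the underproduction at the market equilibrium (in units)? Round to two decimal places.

Market equilibrium (private): 33.66 + 0.95q = 184.82 - 3.34q → q_m = 35.2354.
Social marginal cost = private MC − MEB = 27.17 + 0.80q.
Set SMC = demand: 27.17 + 0.80q = 184.82 - 3.34q → q* = 38.0797.
Gap = |35.2354 − 38.0797| = 2.8443.

2.84 units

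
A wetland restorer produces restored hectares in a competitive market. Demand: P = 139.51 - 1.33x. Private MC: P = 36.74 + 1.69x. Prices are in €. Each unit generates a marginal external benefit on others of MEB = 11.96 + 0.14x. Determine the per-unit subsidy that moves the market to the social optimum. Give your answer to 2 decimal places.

subsidy = €17.54 per unit

Social marginal cost = private MC − MEB = 24.78 + 1.55x.
Set SMC = demand: 24.78 + 1.55x = 139.51 - 1.33x → x* = 39.8368.
The Pigouvian subsidy equals MEB at x*: 11.96 + 0.14×39.8368 = 17.5372.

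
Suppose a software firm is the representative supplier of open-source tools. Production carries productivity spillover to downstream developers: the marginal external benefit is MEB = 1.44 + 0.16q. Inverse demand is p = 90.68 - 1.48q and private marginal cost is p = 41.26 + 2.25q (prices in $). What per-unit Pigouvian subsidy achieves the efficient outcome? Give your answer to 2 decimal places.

subsidy = $3.72 per unit

Social marginal cost = private MC − MEB = 39.82 + 2.09q.
Set SMC = demand: 39.82 + 2.09q = 90.68 - 1.48q → q* = 14.2465.
The Pigouvian subsidy equals MEB at q*: 1.44 + 0.16×14.2465 = 3.7194.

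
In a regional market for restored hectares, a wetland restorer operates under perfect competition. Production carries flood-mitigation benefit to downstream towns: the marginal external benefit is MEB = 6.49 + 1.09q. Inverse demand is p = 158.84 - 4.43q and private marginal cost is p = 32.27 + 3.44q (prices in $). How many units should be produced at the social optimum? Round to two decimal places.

q* = 19.63

Social marginal cost = private MC − MEB = 25.78 + 2.35q.
Set SMC = demand: 25.78 + 2.35q = 158.84 - 4.43q → q* = 19.6254.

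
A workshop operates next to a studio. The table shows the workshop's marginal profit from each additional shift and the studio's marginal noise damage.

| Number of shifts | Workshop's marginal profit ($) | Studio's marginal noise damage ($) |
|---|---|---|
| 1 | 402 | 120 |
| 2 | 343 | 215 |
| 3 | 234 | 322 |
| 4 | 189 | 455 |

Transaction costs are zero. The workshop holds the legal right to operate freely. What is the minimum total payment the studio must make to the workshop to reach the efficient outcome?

Left alone the workshop would choose level 4 (marginal profit stays positive).
Efficient level: k* = 2 (marginal profit ≥ marginal noise damage through 2).
The studio must at least cover the workshop's forgone profit from cutting 4→2: 234 + 189 = 423.

$423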